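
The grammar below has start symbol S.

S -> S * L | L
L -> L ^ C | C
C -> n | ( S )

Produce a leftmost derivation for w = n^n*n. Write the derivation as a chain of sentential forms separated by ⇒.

S⇒S*L⇒L*L⇒L^C*L⇒C^C*L⇒n^C*L⇒n^n*L⇒n^n*C⇒n^n*n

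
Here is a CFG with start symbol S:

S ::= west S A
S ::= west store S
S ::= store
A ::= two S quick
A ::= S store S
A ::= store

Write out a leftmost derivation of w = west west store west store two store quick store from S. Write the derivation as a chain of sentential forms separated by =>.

S => west S A => west west store S A => west west store west S A A => west west store west store A A => west west store west store two S quick A => west west store west store two store quick A => west west store west store two store quick store

S => west S A   [S ::= west S A]
west S A => west west store S A   [S ::= west store S]
west west store S A => west west store west S A A   [S ::= west S A]
west west store west S A A => west west store west store A A   [S ::= store]
west west store west store A A => west west store west store two S quick A   [A ::= two S quick]
west west store west store two S quick A => west west store west store two store quick A   [S ::= store]
west west store west store two store quick A => west west store west store two store quick store   [A ::= store]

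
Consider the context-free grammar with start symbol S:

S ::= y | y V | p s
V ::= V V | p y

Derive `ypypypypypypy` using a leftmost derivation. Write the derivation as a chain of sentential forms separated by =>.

S => yV   [S ::= y V]
yV => yVV   [V ::= V V]
yVV => yVVV   [V ::= V V]
yVVV => yVVVV   [V ::= V V]
yVVVV => yVVVVV   [V ::= V V]
yVVVVV => yVVVVVV   [V ::= V V]
yVVVVVV => ypyVVVVV   [V ::= p y]
ypyVVVVV => ypypyVVVV   [V ::= p y]
ypypyVVVV => ypypypyVVV   [V ::= p y]
ypypypyVVV => ypypypypyVV   [V ::= p y]
ypypypypyVV => ypypypypypyV   [V ::= p y]
ypypypypypyV => ypypypypypypy   [V ::= p y]

S => yV => yVV => yVVV => yVVVV => yVVVVV => yVVVVVV => ypyVVVVV => ypypyVVVV => ypypypyVVV => ypypypypyVV => ypypypypypyV => ypypypypypypy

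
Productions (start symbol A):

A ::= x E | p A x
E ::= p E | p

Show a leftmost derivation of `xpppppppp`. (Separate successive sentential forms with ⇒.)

A ⇒ xE ⇒ xpE ⇒ xppE ⇒ xpppE ⇒ xppppE ⇒ xpppppE ⇒ xppppppE ⇒ xpppppppE ⇒ xpppppppp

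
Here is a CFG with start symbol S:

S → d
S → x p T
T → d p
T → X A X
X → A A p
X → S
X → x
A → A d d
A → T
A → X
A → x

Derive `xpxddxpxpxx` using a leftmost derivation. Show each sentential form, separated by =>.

S=>xpT=>xpXAX=>xpAApAX=>xpXApAX=>xpAApApAX=>xpAddApApAX=>xpXddApApAX=>xpxddApApAX=>xpxddxpApAX=>xpxddxpxpAX=>xpxddxpxpxX=>xpxddxpxpxx

S => xpT   [S → x p T]
xpT => xpXAX   [T → X A X]
xpXAX => xpAApAX   [X → A A p]
xpAApAX => xpXApAX   [A → X]
xpXApAX => xpAApApAX   [X → A A p]
xpAApApAX => xpAddApApAX   [A → A d d]
xpAddApApAX => xpXddApApAX   [A → X]
xpXddApApAX => xpxddApApAX   [X → x]
xpxddApApAX => xpxddxpApAX   [A → x]
xpxddxpApAX => xpxddxpxpAX   [A → x]
xpxddxpxpAX => xpxddxpxpxX   [A → x]
xpxddxpxpxX => xpxddxpxpxx   [X → x]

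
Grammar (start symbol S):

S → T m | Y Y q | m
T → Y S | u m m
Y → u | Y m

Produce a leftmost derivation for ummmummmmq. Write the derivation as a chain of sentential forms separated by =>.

S => YYq   [S → Y Y q]
YYq => YmYq   [Y → Y m]
YmYq => YmmYq   [Y → Y m]
YmmYq => YmmmYq   [Y → Y m]
YmmmYq => ummmYq   [Y → u]
ummmYq => ummmYmq   [Y → Y m]
ummmYmq => ummmYmmq   [Y → Y m]
ummmYmmq => ummmYmmmq   [Y → Y m]
ummmYmmmq => ummmYmmmmq   [Y → Y m]
ummmYmmmmq => ummmummmmq   [Y → u]

S => YYq => YmYq => YmmYq => YmmmYq => ummmYq => ummmYmq => ummmYmmq => ummmYmmmq => ummmYmmmmq => ummmummmmq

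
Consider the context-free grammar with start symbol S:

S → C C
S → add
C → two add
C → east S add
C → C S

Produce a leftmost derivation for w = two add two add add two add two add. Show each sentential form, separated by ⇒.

S ⇒ C C ⇒ C S C ⇒ two add S C ⇒ two add C C C ⇒ two add C S C C ⇒ two add two add S C C ⇒ two add two add add C C ⇒ two add two add add two add C ⇒ two add two add add two add two add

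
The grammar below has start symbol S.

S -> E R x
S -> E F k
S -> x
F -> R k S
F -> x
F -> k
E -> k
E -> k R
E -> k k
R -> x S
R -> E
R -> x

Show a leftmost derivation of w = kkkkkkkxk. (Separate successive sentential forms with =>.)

S => EFk   [S -> E F k]
EFk => kkFk   [E -> k k]
kkFk => kkRkSk   [F -> R k S]
kkRkSk => kkEkSk   [R -> E]
kkEkSk => kkkkSk   [E -> k]
kkkkSk => kkkkERxk   [S -> E R x]
kkkkERxk => kkkkkkRxk   [E -> k k]
kkkkkkRxk => kkkkkkExk   [R -> E]
kkkkkkExk => kkkkkkkxk   [E -> k]

S=>EFk=>kkFk=>kkRkSk=>kkEkSk=>kkkkSk=>kkkkERxk=>kkkkkkRxk=>kkkkkkExk=>kkkkkkkxk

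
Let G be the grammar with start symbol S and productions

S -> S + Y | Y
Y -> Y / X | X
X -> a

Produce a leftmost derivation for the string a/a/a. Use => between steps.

S => Y => Y/X => Y/X/X => X/X/X => a/X/X => a/a/X => a/a/a

S => Y   [S -> Y]
Y => Y/X   [Y -> Y / X]
Y/X => Y/X/X   [Y -> Y / X]
Y/X/X => X/X/X   [Y -> X]
X/X/X => a/X/X   [X -> a]
a/X/X => a/a/X   [X -> a]
a/a/X => a/a/a   [X -> a]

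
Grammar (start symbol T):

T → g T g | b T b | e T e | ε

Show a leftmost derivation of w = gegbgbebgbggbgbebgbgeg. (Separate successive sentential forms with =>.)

T => gTg   [T → g T g]
gTg => geTeg   [T → e T e]
geTeg => gegTgeg   [T → g T g]
gegTgeg => gegbTbgeg   [T → b T b]
gegbTbgeg => gegbgTgbgeg   [T → g T g]
gegbgTgbgeg => gegbgbTbgbgeg   [T → b T b]
gegbgbTbgbgeg => gegbgbeTebgbgeg   [T → e T e]
gegbgbeTebgbgeg => gegbgbebTbebgbgeg   [T → b T b]
gegbgbebTbebgbgeg => gegbgbebgTgbebgbgeg   [T → g T g]
gegbgbebgTgbebgbgeg => gegbgbebgbTbgbebgbgeg   [T → b T b]
gegbgbebgbTbgbebgbgeg => gegbgbebgbgTgbgbebgbgeg   [T → g T g]
gegbgbebgbgTgbgbebgbgeg => gegbgbebgbggbgbebgbgeg   [T → ε]

T => gTg => geTeg => gegTgeg => gegbTbgeg => gegbgTgbgeg => gegbgbTbgbgeg => gegbgbeTebgbgeg => gegbgbebTbebgbgeg => gegbgbebgTgbebgbgeg => gegbgbebgbTbgbebgbgeg => gegbgbebgbgTgbgbebgbgeg => gegbgbebgbggbgbebgbgeg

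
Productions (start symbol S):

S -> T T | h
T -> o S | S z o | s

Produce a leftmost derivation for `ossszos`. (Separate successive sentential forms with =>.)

S => TT => oST => oTTT => osTT => osSzoT => osTTzoT => ossTzoT => ossszoT => ossszos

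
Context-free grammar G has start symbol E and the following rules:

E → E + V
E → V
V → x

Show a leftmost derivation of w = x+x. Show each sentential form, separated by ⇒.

E⇒E+V⇒V+V⇒x+V⇒x+x

E ⇒ E+V   [E → E + V]
E+V ⇒ V+V   [E → V]
V+V ⇒ x+V   [V → x]
x+V ⇒ x+x   [V → x]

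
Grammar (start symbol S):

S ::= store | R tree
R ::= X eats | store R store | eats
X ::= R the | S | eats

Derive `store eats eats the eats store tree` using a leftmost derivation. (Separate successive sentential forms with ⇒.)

S ⇒ R tree   [S ::= R tree]
R tree ⇒ store R store tree   [R ::= store R store]
store R store tree ⇒ store X eats store tree   [R ::= X eats]
store X eats store tree ⇒ store R the eats store tree   [X ::= R the]
store R the eats store tree ⇒ store X eats the eats store tree   [R ::= X eats]
store X eats the eats store tree ⇒ store eats eats the eats store tree   [X ::= eats]

S ⇒ R tree ⇒ store R store tree ⇒ store X eats store tree ⇒ store R the eats store tree ⇒ store X eats the eats store tree ⇒ store eats eats the eats store tree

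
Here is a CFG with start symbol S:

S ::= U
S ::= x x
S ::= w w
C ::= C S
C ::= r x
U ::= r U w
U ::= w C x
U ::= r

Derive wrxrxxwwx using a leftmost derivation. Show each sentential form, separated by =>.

S=>U=>wCx=>wCSx=>wCSSx=>wCSSSx=>wrxSSSx=>wrxUSSx=>wrxrSSx=>wrxrxxSx=>wrxrxxwwx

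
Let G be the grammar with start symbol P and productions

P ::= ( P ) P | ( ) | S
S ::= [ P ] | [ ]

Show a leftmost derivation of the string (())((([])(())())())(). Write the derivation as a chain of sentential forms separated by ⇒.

P ⇒ (P)P ⇒ (())P ⇒ (())(P)P ⇒ (())((P)P)P ⇒ (())(((P)P)P)P ⇒ (())(((S)P)P)P ⇒ (())((([])P)P)P ⇒ (())((([])(P)P)P)P ⇒ (())((([])(())P)P)P ⇒ (())((([])(())())P)P ⇒ (())((([])(())())())P ⇒ (())((([])(())())())()

P ⇒ (P)P   [P ::= ( P ) P]
(P)P ⇒ (())P   [P ::= ( )]
(())P ⇒ (())(P)P   [P ::= ( P ) P]
(())(P)P ⇒ (())((P)P)P   [P ::= ( P ) P]
(())((P)P)P ⇒ (())(((P)P)P)P   [P ::= ( P ) P]
(())(((P)P)P)P ⇒ (())(((S)P)P)P   [P ::= S]
(())(((S)P)P)P ⇒ (())((([])P)P)P   [S ::= [ ]]
(())((([])P)P)P ⇒ (())((([])(P)P)P)P   [P ::= ( P ) P]
(())((([])(P)P)P)P ⇒ (())((([])(())P)P)P   [P ::= ( )]
(())((([])(())P)P)P ⇒ (())((([])(())())P)P   [P ::= ( )]
(())((([])(())())P)P ⇒ (())((([])(())())())P   [P ::= ( )]
(())((([])(())())())P ⇒ (())((([])(())())())()   [P ::= ( )]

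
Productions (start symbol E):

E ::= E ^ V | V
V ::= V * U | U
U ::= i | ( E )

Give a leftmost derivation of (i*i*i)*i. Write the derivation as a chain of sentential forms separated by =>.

E => V => V*U => U*U => (E)*U => (V)*U => (V*U)*U => (V*U*U)*U => (U*U*U)*U => (i*U*U)*U => (i*i*U)*U => (i*i*i)*U => (i*i*i)*i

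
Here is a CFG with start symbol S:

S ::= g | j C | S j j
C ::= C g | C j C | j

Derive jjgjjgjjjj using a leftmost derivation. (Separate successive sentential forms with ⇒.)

S ⇒ Sjj ⇒ Sjjjj ⇒ jCjjjj ⇒ jCgjjjj ⇒ jCjCgjjjj ⇒ jCgjCgjjjj ⇒ jjgjCgjjjj ⇒ jjgjjgjjjj

S ⇒ Sjj   [S ::= S j j]
Sjj ⇒ Sjjjj   [S ::= S j j]
Sjjjj ⇒ jCjjjj   [S ::= j C]
jCjjjj ⇒ jCgjjjj   [C ::= C g]
jCgjjjj ⇒ jCjCgjjjj   [C ::= C j C]
jCjCgjjjj ⇒ jCgjCgjjjj   [C ::= C g]
jCgjCgjjjj ⇒ jjgjCgjjjj   [C ::= j]
jjgjCgjjjj ⇒ jjgjjgjjjj   [C ::= j]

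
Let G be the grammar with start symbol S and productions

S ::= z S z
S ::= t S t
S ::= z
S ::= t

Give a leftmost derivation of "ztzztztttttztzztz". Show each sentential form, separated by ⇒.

S ⇒ zSz ⇒ ztStz ⇒ ztzSztz ⇒ ztzzSzztz ⇒ ztzztStzztz ⇒ ztzztzSztzztz ⇒ ztzztztStztzztz ⇒ ztzztzttSttztzztz ⇒ ztzztztttttztzztz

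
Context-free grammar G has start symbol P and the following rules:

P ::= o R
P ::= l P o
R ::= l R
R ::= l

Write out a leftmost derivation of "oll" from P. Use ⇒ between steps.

P ⇒ oR ⇒ olR ⇒ oll

P ⇒ oR   [P ::= o R]
oR ⇒ olR   [R ::= l R]
olR ⇒ oll   [R ::= l]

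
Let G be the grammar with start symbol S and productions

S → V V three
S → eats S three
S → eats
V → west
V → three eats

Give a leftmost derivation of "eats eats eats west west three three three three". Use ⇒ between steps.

S ⇒ eats S three ⇒ eats eats S three three ⇒ eats eats eats S three three three ⇒ eats eats eats V V three three three three ⇒ eats eats eats west V three three three three ⇒ eats eats eats west west three three three three

S ⇒ eats S three   [S → eats S three]
eats S three ⇒ eats eats S three three   [S → eats S three]
eats eats S three three ⇒ eats eats eats S three three three   [S → eats S three]
eats eats eats S three three three ⇒ eats eats eats V V three three three three   [S → V V three]
eats eats eats V V three three three three ⇒ eats eats eats west V three three three three   [V → west]
eats eats eats west V three three three three ⇒ eats eats eats west west three three three three   [V → west]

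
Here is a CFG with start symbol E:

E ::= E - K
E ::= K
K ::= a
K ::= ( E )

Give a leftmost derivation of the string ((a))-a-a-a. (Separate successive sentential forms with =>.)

E=>E-K=>E-K-K=>E-K-K-K=>K-K-K-K=>(E)-K-K-K=>(K)-K-K-K=>((E))-K-K-K=>((K))-K-K-K=>((a))-K-K-K=>((a))-a-K-K=>((a))-a-a-K=>((a))-a-a-a

E => E-K   [E ::= E - K]
E-K => E-K-K   [E ::= E - K]
E-K-K => E-K-K-K   [E ::= E - K]
E-K-K-K => K-K-K-K   [E ::= K]
K-K-K-K => (E)-K-K-K   [K ::= ( E )]
(E)-K-K-K => (K)-K-K-K   [E ::= K]
(K)-K-K-K => ((E))-K-K-K   [K ::= ( E )]
((E))-K-K-K => ((K))-K-K-K   [E ::= K]
((K))-K-K-K => ((a))-K-K-K   [K ::= a]
((a))-K-K-K => ((a))-a-K-K   [K ::= a]
((a))-a-K-K => ((a))-a-a-K   [K ::= a]
((a))-a-a-K => ((a))-a-a-a   [K ::= a]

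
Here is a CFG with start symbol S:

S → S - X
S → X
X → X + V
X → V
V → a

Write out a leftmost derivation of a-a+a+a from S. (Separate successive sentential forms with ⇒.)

S⇒S-X⇒X-X⇒V-X⇒a-X⇒a-X+V⇒a-X+V+V⇒a-V+V+V⇒a-a+V+V⇒a-a+a+V⇒a-a+a+a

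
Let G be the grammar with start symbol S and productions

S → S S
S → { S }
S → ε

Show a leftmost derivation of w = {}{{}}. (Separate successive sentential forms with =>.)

S=>SS=>{S}S=>{}S=>{}SS=>{}{S}S=>{}{{S}}S=>{}{{}}S=>{}{{}}

S => SS   [S → S S]
SS => {S}S   [S → { S }]
{S}S => {}S   [S → ε]
{}S => {}SS   [S → S S]
{}SS => {}{S}S   [S → { S }]
{}{S}S => {}{{S}}S   [S → { S }]
{}{{S}}S => {}{{}}S   [S → ε]
{}{{}}S => {}{{}}   [S → ε]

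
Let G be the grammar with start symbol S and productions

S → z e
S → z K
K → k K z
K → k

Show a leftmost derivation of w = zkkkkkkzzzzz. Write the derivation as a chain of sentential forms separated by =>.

S => zK => zkKz => zkkKzz => zkkkKzzz => zkkkkKzzzz => zkkkkkKzzzzz => zkkkkkkzzzzz

S => zK   [S → z K]
zK => zkKz   [K → k K z]
zkKz => zkkKzz   [K → k K z]
zkkKzz => zkkkKzzz   [K → k K z]
zkkkKzzz => zkkkkKzzzz   [K → k K z]
zkkkkKzzzz => zkkkkkKzzzzz   [K → k K z]
zkkkkkKzzzzz => zkkkkkkzzzzz   [K → k]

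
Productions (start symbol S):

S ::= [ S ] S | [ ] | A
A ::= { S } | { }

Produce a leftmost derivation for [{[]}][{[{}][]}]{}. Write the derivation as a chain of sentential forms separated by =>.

S => [S]S => [A]S => [{S}]S => [{[]}]S => [{[]}][S]S => [{[]}][A]S => [{[]}][{S}]S => [{[]}][{[S]S}]S => [{[]}][{[A]S}]S => [{[]}][{[{}]S}]S => [{[]}][{[{}][]}]S => [{[]}][{[{}][]}]A => [{[]}][{[{}][]}]{}

S => [S]S   [S ::= [ S ] S]
[S]S => [A]S   [S ::= A]
[A]S => [{S}]S   [A ::= { S }]
[{S}]S => [{[]}]S   [S ::= [ ]]
[{[]}]S => [{[]}][S]S   [S ::= [ S ] S]
[{[]}][S]S => [{[]}][A]S   [S ::= A]
[{[]}][A]S => [{[]}][{S}]S   [A ::= { S }]
[{[]}][{S}]S => [{[]}][{[S]S}]S   [S ::= [ S ] S]
[{[]}][{[S]S}]S => [{[]}][{[A]S}]S   [S ::= A]
[{[]}][{[A]S}]S => [{[]}][{[{}]S}]S   [A ::= { }]
[{[]}][{[{}]S}]S => [{[]}][{[{}][]}]S   [S ::= [ ]]
[{[]}][{[{}][]}]S => [{[]}][{[{}][]}]A   [S ::= A]
[{[]}][{[{}][]}]A => [{[]}][{[{}][]}]{}   [A ::= { }]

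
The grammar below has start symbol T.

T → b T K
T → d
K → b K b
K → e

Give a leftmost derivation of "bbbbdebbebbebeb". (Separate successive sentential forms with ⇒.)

T⇒bTK⇒bbTKK⇒bbbTKKK⇒bbbbTKKKK⇒bbbbdKKKK⇒bbbbdeKKK⇒bbbbdebKbKK⇒bbbbdebbKbbKK⇒bbbbdebbebbKK⇒bbbbdebbebbeK⇒bbbbdebbebbebKb⇒bbbbdebbebbebeb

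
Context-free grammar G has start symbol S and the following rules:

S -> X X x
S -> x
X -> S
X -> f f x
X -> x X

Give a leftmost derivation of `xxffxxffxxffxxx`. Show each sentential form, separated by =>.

S => XXx   [S -> X X x]
XXx => SXx   [X -> S]
SXx => xXx   [S -> x]
xXx => xSx   [X -> S]
xSx => xXXxx   [S -> X X x]
xXXxx => xSXxx   [X -> S]
xSXxx => xXXxXxx   [S -> X X x]
xXXxXxx => xxXXxXxx   [X -> x X]
xxXXxXxx => xxffxXxXxx   [X -> f f x]
xxffxXxXxx => xxffxxXxXxx   [X -> x X]
xxffxxXxXxx => xxffxxffxxXxx   [X -> f f x]
xxffxxffxxXxx => xxffxxffxxffxxx   [X -> f f x]

S => XXx => SXx => xXx => xSx => xXXxx => xSXxx => xXXxXxx => xxXXxXxx => xxffxXxXxx => xxffxxXxXxx => xxffxxffxxXxx => xxffxxffxxffxxx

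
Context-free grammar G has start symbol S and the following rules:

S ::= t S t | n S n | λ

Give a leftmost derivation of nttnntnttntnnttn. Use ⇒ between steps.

S ⇒ nSn ⇒ ntStn ⇒ nttSttn ⇒ nttnSnttn ⇒ nttnnSnnttn ⇒ nttnntStnnttn ⇒ nttnntnSntnnttn ⇒ nttnntntStntnnttn ⇒ nttnntnttntnnttn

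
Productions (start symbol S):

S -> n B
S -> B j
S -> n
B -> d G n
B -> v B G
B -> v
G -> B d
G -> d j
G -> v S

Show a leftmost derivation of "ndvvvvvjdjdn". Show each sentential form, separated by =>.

S => nB   [S -> n B]
nB => ndGn   [B -> d G n]
ndGn => ndBdn   [G -> B d]
ndBdn => ndvBGdn   [B -> v B G]
ndvBGdn => ndvvBGGdn   [B -> v B G]
ndvvBGGdn => ndvvvGGdn   [B -> v]
ndvvvGGdn => ndvvvvSGdn   [G -> v S]
ndvvvvSGdn => ndvvvvBjGdn   [S -> B j]
ndvvvvBjGdn => ndvvvvvjGdn   [B -> v]
ndvvvvvjGdn => ndvvvvvjdjdn   [G -> d j]

S => nB => ndGn => ndBdn => ndvBGdn => ndvvBGGdn => ndvvvGGdn => ndvvvvSGdn => ndvvvvBjGdn => ndvvvvvjGdn => ndvvvvvjdjdn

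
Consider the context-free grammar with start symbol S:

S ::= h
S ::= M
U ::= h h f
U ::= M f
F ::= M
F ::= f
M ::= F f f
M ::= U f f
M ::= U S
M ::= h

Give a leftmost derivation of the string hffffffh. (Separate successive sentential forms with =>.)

S => M => US => MfS => UfffS => MffffS => FffffffS => MffffffS => hffffffS => hffffffh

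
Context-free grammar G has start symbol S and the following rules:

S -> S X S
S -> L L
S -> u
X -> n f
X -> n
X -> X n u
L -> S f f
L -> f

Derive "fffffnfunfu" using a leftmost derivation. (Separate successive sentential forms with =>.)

S => SXS => SXSXS => LLXSXS => SffLXSXS => LLffLXSXS => fLffLXSXS => ffffLXSXS => fffffXSXS => fffffnfSXS => fffffnfuXS => fffffnfunfS => fffffnfunfu

S => SXS   [S -> S X S]
SXS => SXSXS   [S -> S X S]
SXSXS => LLXSXS   [S -> L L]
LLXSXS => SffLXSXS   [L -> S f f]
SffLXSXS => LLffLXSXS   [S -> L L]
LLffLXSXS => fLffLXSXS   [L -> f]
fLffLXSXS => ffffLXSXS   [L -> f]
ffffLXSXS => fffffXSXS   [L -> f]
fffffXSXS => fffffnfSXS   [X -> n f]
fffffnfSXS => fffffnfuXS   [S -> u]
fffffnfuXS => fffffnfunfS   [X -> n f]
fffffnfunfS => fffffnfunfu   [S -> u]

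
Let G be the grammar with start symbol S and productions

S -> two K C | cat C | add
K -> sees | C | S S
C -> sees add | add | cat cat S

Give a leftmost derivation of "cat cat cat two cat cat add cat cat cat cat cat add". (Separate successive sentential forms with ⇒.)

S ⇒ cat C   [S -> cat C]
cat C ⇒ cat cat cat S   [C -> cat cat S]
cat cat cat S ⇒ cat cat cat two K C   [S -> two K C]
cat cat cat two K C ⇒ cat cat cat two C C   [K -> C]
cat cat cat two C C ⇒ cat cat cat two cat cat S C   [C -> cat cat S]
cat cat cat two cat cat S C ⇒ cat cat cat two cat cat add C   [S -> add]
cat cat cat two cat cat add C ⇒ cat cat cat two cat cat add cat cat S   [C -> cat cat S]
cat cat cat two cat cat add cat cat S ⇒ cat cat cat two cat cat add cat cat cat C   [S -> cat C]
cat cat cat two cat cat add cat cat cat C ⇒ cat cat cat two cat cat add cat cat cat cat cat S   [C -> cat cat S]
cat cat cat two cat cat add cat cat cat cat cat S ⇒ cat cat cat two cat cat add cat cat cat cat cat add   [S -> add]

S ⇒ cat C ⇒ cat cat cat S ⇒ cat cat cat two K C ⇒ cat cat cat two C C ⇒ cat cat cat two cat cat S C ⇒ cat cat cat two cat cat add C ⇒ cat cat cat two cat cat add cat cat S ⇒ cat cat cat two cat cat add cat cat cat C ⇒ cat cat cat two cat cat add cat cat cat cat cat S ⇒ cat cat cat two cat cat add cat cat cat cat cat add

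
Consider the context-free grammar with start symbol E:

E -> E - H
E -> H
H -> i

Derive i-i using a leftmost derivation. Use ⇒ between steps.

E⇒E-H⇒H-H⇒i-H⇒i-i

E ⇒ E-H   [E -> E - H]
E-H ⇒ H-H   [E -> H]
H-H ⇒ i-H   [H -> i]
i-H ⇒ i-i   [H -> i]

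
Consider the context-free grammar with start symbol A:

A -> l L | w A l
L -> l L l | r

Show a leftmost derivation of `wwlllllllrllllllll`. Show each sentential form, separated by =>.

A => wAl => wwAll => wwlLll => wwllLlll => wwlllLllll => wwllllLlllll => wwlllllLllllll => wwllllllLlllllll => wwlllllllLllllllll => wwlllllllrllllllll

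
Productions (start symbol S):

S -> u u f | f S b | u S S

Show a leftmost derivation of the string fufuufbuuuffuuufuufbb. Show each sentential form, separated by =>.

S => fSb => fuSSb => fufSbSb => fufuufbSb => fufuufbuSSb => fufuufbuuufSb => fufuufbuuuffSbb => fufuufbuuuffuSSbb => fufuufbuuuffuuufSbb => fufuufbuuuffuuufuufbb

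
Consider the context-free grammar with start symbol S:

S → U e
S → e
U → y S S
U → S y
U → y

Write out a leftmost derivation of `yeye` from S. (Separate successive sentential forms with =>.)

S => Ue   [S → U e]
Ue => Sye   [U → S y]
Sye => Ueye   [S → U e]
Ueye => yeye   [U → y]

S => Ue => Sye => Ueye => yeye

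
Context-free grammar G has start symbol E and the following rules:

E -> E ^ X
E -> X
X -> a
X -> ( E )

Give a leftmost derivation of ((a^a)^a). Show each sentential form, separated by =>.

E => X   [E -> X]
X => (E)   [X -> ( E )]
(E) => (E^X)   [E -> E ^ X]
(E^X) => (X^X)   [E -> X]
(X^X) => ((E)^X)   [X -> ( E )]
((E)^X) => ((E^X)^X)   [E -> E ^ X]
((E^X)^X) => ((X^X)^X)   [E -> X]
((X^X)^X) => ((a^X)^X)   [X -> a]
((a^X)^X) => ((a^a)^X)   [X -> a]
((a^a)^X) => ((a^a)^a)   [X -> a]

E => X => (E) => (E^X) => (X^X) => ((E)^X) => ((E^X)^X) => ((X^X)^X) => ((a^X)^X) => ((a^a)^X) => ((a^a)^a)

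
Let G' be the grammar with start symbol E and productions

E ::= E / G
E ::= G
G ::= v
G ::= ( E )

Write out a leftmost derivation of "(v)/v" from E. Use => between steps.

E => E/G   [E ::= E / G]
E/G => G/G   [E ::= G]
G/G => (E)/G   [G ::= ( E )]
(E)/G => (G)/G   [E ::= G]
(G)/G => (v)/G   [G ::= v]
(v)/G => (v)/v   [G ::= v]

E => E/G => G/G => (E)/G => (G)/G => (v)/G => (v)/v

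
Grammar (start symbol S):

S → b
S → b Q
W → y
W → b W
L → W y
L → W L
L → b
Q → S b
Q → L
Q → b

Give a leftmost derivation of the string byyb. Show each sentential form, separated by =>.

S=>bQ=>bL=>bWL=>byL=>byWL=>byyL=>byyb

S => bQ   [S → b Q]
bQ => bL   [Q → L]
bL => bWL   [L → W L]
bWL => byL   [W → y]
byL => byWL   [L → W L]
byWL => byyL   [W → y]
byyL => byyb   [L → b]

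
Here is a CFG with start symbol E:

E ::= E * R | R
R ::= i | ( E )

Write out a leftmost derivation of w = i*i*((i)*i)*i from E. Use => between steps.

E => E*R => E*R*R => E*R*R*R => R*R*R*R => i*R*R*R => i*i*R*R => i*i*(E)*R => i*i*(E*R)*R => i*i*(R*R)*R => i*i*((E)*R)*R => i*i*((R)*R)*R => i*i*((i)*R)*R => i*i*((i)*i)*R => i*i*((i)*i)*i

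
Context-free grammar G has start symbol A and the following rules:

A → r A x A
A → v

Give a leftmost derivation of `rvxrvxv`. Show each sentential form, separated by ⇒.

A ⇒ rAxA   [A → r A x A]
rAxA ⇒ rvxA   [A → v]
rvxA ⇒ rvxrAxA   [A → r A x A]
rvxrAxA ⇒ rvxrvxA   [A → v]
rvxrvxA ⇒ rvxrvxv   [A → v]

A⇒rAxA⇒rvxA⇒rvxrAxA⇒rvxrvxA⇒rvxrvxv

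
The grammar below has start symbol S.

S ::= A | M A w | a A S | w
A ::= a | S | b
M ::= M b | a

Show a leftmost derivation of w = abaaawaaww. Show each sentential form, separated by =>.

S => MAw => MbAw => abAw => abSw => abaASw => abaSSw => abaaASSw => abaaaSSw => abaaawSw => abaaawMAww => abaaawaAww => abaaawaaww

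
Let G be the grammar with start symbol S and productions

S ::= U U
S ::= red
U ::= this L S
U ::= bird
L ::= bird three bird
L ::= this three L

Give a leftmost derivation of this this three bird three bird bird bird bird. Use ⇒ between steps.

S ⇒ U U   [S ::= U U]
U U ⇒ this L S U   [U ::= this L S]
this L S U ⇒ this this three L S U   [L ::= this three L]
this this three L S U ⇒ this this three bird three bird S U   [L ::= bird three bird]
this this three bird three bird S U ⇒ this this three bird three bird U U U   [S ::= U U]
this this three bird three bird U U U ⇒ this this three bird three bird bird U U   [U ::= bird]
this this three bird three bird bird U U ⇒ this this three bird three bird bird bird U   [U ::= bird]
this this three bird three bird bird bird U ⇒ this this three bird three bird bird bird bird   [U ::= bird]

S ⇒ U U ⇒ this L S U ⇒ this this three L S U ⇒ this this three bird three bird S U ⇒ this this three bird three bird U U U ⇒ this this three bird three bird bird U U ⇒ this this three bird three bird bird bird U ⇒ this this three bird three bird bird bird bird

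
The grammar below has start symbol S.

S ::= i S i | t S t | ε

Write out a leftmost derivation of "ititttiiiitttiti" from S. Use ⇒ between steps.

S ⇒ iSi   [S ::= i S i]
iSi ⇒ itSti   [S ::= t S t]
itSti ⇒ itiSiti   [S ::= i S i]
itiSiti ⇒ ititStiti   [S ::= t S t]
ititStiti ⇒ itittSttiti   [S ::= t S t]
itittSttiti ⇒ ititttStttiti   [S ::= t S t]
ititttStttiti ⇒ ititttiSitttiti   [S ::= i S i]
ititttiSitttiti ⇒ ititttiiSiitttiti   [S ::= i S i]
ititttiiSiitttiti ⇒ ititttiiiitttiti   [S ::= ε]

S⇒iSi⇒itSti⇒itiSiti⇒ititStiti⇒itittSttiti⇒ititttStttiti⇒ititttiSitttiti⇒ititttiiSiitttiti⇒ititttiiiitttiti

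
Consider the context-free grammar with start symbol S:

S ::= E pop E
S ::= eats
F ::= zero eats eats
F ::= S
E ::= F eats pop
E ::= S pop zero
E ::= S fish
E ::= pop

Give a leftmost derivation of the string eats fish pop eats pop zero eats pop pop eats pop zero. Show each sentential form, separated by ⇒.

S ⇒ E pop E ⇒ F eats pop pop E ⇒ S eats pop pop E ⇒ E pop E eats pop pop E ⇒ S fish pop E eats pop pop E ⇒ eats fish pop E eats pop pop E ⇒ eats fish pop S pop zero eats pop pop E ⇒ eats fish pop eats pop zero eats pop pop E ⇒ eats fish pop eats pop zero eats pop pop S pop zero ⇒ eats fish pop eats pop zero eats pop pop eats pop zero

S ⇒ E pop E   [S ::= E pop E]
E pop E ⇒ F eats pop pop E   [E ::= F eats pop]
F eats pop pop E ⇒ S eats pop pop E   [F ::= S]
S eats pop pop E ⇒ E pop E eats pop pop E   [S ::= E pop E]
E pop E eats pop pop E ⇒ S fish pop E eats pop pop E   [E ::= S fish]
S fish pop E eats pop pop E ⇒ eats fish pop E eats pop pop E   [S ::= eats]
eats fish pop E eats pop pop E ⇒ eats fish pop S pop zero eats pop pop E   [E ::= S pop zero]
eats fish pop S pop zero eats pop pop E ⇒ eats fish pop eats pop zero eats pop pop E   [S ::= eats]
eats fish pop eats pop zero eats pop pop E ⇒ eats fish pop eats pop zero eats pop pop S pop zero   [E ::= S pop zero]
eats fish pop eats pop zero eats pop pop S pop zero ⇒ eats fish pop eats pop zero eats pop pop eats pop zero   [S ::= eats]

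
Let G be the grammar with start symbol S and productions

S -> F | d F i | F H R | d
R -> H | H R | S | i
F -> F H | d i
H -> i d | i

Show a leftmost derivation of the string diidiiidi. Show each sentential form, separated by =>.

S=>FHR=>FHHR=>FHHHR=>FHHHHR=>diHHHHR=>diidHHHR=>diidiHHR=>diidiiHR=>diidiiidR=>diidiiidi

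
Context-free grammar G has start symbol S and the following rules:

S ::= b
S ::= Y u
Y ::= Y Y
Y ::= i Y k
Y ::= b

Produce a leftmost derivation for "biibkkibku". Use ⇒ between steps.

S⇒Yu⇒YYu⇒YYYu⇒bYYu⇒biYkYu⇒biiYkkYu⇒biibkkYu⇒biibkkiYku⇒biibkkibku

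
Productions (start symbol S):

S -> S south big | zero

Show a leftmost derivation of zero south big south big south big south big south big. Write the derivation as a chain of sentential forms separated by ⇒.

S ⇒ S south big ⇒ S south big south big ⇒ S south big south big south big ⇒ S south big south big south big south big ⇒ S south big south big south big south big south big ⇒ zero south big south big south big south big south big

S ⇒ S south big   [S -> S south big]
S south big ⇒ S south big south big   [S -> S south big]
S south big south big ⇒ S south big south big south big   [S -> S south big]
S south big south big south big ⇒ S south big south big south big south big   [S -> S south big]
S south big south big south big south big ⇒ S south big south big south big south big south big   [S -> S south big]
S south big south big south big south big south big ⇒ zero south big south big south big south big south big   [S -> zero]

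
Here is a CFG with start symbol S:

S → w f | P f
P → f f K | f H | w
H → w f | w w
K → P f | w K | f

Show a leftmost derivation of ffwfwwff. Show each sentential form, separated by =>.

S => Pf => ffKf => ffwKf => ffwPff => ffwfHff => ffwfwwff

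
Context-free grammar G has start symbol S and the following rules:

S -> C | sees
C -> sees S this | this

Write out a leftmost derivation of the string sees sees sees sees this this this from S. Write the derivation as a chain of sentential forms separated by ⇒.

S ⇒ C ⇒ sees S this ⇒ sees C this ⇒ sees sees S this this ⇒ sees sees C this this ⇒ sees sees sees S this this this ⇒ sees sees sees sees this this this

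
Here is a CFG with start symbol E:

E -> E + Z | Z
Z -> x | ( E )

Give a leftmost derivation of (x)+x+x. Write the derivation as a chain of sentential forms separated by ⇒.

E ⇒ E+Z   [E -> E + Z]
E+Z ⇒ E+Z+Z   [E -> E + Z]
E+Z+Z ⇒ Z+Z+Z   [E -> Z]
Z+Z+Z ⇒ (E)+Z+Z   [Z -> ( E )]
(E)+Z+Z ⇒ (Z)+Z+Z   [E -> Z]
(Z)+Z+Z ⇒ (x)+Z+Z   [Z -> x]
(x)+Z+Z ⇒ (x)+x+Z   [Z -> x]
(x)+x+Z ⇒ (x)+x+x   [Z -> x]

E⇒E+Z⇒E+Z+Z⇒Z+Z+Z⇒(E)+Z+Z⇒(Z)+Z+Z⇒(x)+Z+Z⇒(x)+x+Z⇒(x)+x+x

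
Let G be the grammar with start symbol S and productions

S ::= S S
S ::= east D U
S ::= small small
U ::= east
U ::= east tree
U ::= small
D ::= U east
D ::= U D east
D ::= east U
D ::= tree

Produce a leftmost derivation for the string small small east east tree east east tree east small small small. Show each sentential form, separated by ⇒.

S ⇒ S S   [S ::= S S]
S S ⇒ S S S   [S ::= S S]
S S S ⇒ small small S S   [S ::= small small]
small small S S ⇒ small small east D U S   [S ::= east D U]
small small east D U S ⇒ small small east U D east U S   [D ::= U D east]
small small east U D east U S ⇒ small small east east tree D east U S   [U ::= east tree]
small small east east tree D east U S ⇒ small small east east tree east U east U S   [D ::= east U]
small small east east tree east U east U S ⇒ small small east east tree east east tree east U S   [U ::= east tree]
small small east east tree east east tree east U S ⇒ small small east east tree east east tree east small S   [U ::= small]
small small east east tree east east tree east small S ⇒ small small east east tree east east tree east small small small   [S ::= small small]

S ⇒ S S ⇒ S S S ⇒ small small S S ⇒ small small east D U S ⇒ small small east U D east U S ⇒ small small east east tree D east U S ⇒ small small east east tree east U east U S ⇒ small small east east tree east east tree east U S ⇒ small small east east tree east east tree east small S ⇒ small small east east tree east east tree east small small small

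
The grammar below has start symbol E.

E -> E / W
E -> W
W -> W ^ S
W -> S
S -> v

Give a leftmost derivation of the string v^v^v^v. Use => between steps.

E => W => W^S => W^S^S => W^S^S^S => S^S^S^S => v^S^S^S => v^v^S^S => v^v^v^S => v^v^v^v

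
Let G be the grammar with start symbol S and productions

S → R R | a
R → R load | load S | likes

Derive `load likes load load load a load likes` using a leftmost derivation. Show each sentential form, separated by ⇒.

S ⇒ R R ⇒ R load R ⇒ load S load R ⇒ load R R load R ⇒ load R load R load R ⇒ load R load load R load R ⇒ load likes load load R load R ⇒ load likes load load load S load R ⇒ load likes load load load a load R ⇒ load likes load load load a load likes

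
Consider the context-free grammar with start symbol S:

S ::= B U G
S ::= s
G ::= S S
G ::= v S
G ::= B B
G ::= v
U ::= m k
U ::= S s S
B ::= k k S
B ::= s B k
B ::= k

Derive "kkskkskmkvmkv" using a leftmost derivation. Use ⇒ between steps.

S⇒BUG⇒kkSUG⇒kkBUGUG⇒kksBkUGUG⇒kkskkSkUGUG⇒kkskkskUGUG⇒kkskkskmkGUG⇒kkskkskmkvUG⇒kkskkskmkvmkG⇒kkskkskmkvmkv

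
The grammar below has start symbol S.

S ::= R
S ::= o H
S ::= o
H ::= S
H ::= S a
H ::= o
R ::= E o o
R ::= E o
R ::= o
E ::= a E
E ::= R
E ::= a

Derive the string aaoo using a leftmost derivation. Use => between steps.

S=>R=>Eoo=>aEoo=>aaoo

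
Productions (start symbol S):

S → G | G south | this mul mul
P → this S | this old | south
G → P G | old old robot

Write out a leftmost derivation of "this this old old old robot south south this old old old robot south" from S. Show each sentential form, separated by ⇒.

S ⇒ G south ⇒ P G south ⇒ this S G south ⇒ this G south G south ⇒ this P G south G south ⇒ this this old G south G south ⇒ this this old old old robot south G south ⇒ this this old old old robot south P G south ⇒ this this old old old robot south south G south ⇒ this this old old old robot south south P G south ⇒ this this old old old robot south south this old G south ⇒ this this old old old robot south south this old old old robot south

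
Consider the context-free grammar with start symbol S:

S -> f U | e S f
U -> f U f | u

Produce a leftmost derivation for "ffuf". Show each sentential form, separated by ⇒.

S ⇒ fU   [S -> f U]
fU ⇒ ffUf   [U -> f U f]
ffUf ⇒ ffuf   [U -> u]

S ⇒ fU ⇒ ffUf ⇒ ffuf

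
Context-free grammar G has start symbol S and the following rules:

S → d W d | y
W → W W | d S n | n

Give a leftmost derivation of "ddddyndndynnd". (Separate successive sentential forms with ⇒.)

S ⇒ dWd ⇒ dWWd ⇒ dWWWd ⇒ ddSnWWd ⇒ dddWdnWWd ⇒ ddddSndnWWd ⇒ ddddyndnWWd ⇒ ddddyndndSnWd ⇒ ddddyndndynWd ⇒ ddddyndndynnd

S ⇒ dWd   [S → d W d]
dWd ⇒ dWWd   [W → W W]
dWWd ⇒ dWWWd   [W → W W]
dWWWd ⇒ ddSnWWd   [W → d S n]
ddSnWWd ⇒ dddWdnWWd   [S → d W d]
dddWdnWWd ⇒ ddddSndnWWd   [W → d S n]
ddddSndnWWd ⇒ ddddyndnWWd   [S → y]
ddddyndnWWd ⇒ ddddyndndSnWd   [W → d S n]
ddddyndndSnWd ⇒ ddddyndndynWd   [S → y]
ddddyndndynWd ⇒ ddddyndndynnd   [W → n]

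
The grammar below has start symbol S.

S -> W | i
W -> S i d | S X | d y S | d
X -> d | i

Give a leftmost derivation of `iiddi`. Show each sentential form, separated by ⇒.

S ⇒ W ⇒ SX ⇒ WX ⇒ SXX ⇒ WXX ⇒ SidXX ⇒ iidXX ⇒ iiddX ⇒ iiddi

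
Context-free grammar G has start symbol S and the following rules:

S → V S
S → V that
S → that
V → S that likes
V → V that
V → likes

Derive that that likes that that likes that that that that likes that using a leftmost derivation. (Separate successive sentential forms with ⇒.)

S ⇒ V that   [S → V that]
V that ⇒ S that likes that   [V → S that likes]
S that likes that ⇒ V S that likes that   [S → V S]
V S that likes that ⇒ V that S that likes that   [V → V that]
V that S that likes that ⇒ V that that S that likes that   [V → V that]
V that that S that likes that ⇒ S that likes that that S that likes that   [V → S that likes]
S that likes that that S that likes that ⇒ V that that likes that that S that likes that   [S → V that]
V that that likes that that S that likes that ⇒ S that likes that that likes that that S that likes that   [V → S that likes]
S that likes that that likes that that S that likes that ⇒ that that likes that that likes that that S that likes that   [S → that]
that that likes that that likes that that S that likes that ⇒ that that likes that that likes that that that that likes that   [S → that]

S ⇒ V that ⇒ S that likes that ⇒ V S that likes that ⇒ V that S that likes that ⇒ V that that S that likes that ⇒ S that likes that that S that likes that ⇒ V that that likes that that S that likes that ⇒ S that likes that that likes that that S that likes that ⇒ that that likes that that likes that that S that likes that ⇒ that that likes that that likes that that that that likes that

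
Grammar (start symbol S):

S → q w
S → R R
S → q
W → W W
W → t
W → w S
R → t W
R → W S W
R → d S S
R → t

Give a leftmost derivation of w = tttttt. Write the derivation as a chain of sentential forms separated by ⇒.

S ⇒ RR   [S → R R]
RR ⇒ WSWR   [R → W S W]
WSWR ⇒ tSWR   [W → t]
tSWR ⇒ tRRWR   [S → R R]
tRRWR ⇒ ttWRWR   [R → t W]
ttWRWR ⇒ tttRWR   [W → t]
tttRWR ⇒ ttttWR   [R → t]
ttttWR ⇒ tttttR   [W → t]
tttttR ⇒ tttttt   [R → t]

S ⇒ RR ⇒ WSWR ⇒ tSWR ⇒ tRRWR ⇒ ttWRWR ⇒ tttRWR ⇒ ttttWR ⇒ tttttR ⇒ tttttt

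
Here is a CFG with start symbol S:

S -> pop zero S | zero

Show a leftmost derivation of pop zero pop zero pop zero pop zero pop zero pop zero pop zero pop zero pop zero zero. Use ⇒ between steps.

S ⇒ pop zero S   [S -> pop zero S]
pop zero S ⇒ pop zero pop zero S   [S -> pop zero S]
pop zero pop zero S ⇒ pop zero pop zero pop zero S   [S -> pop zero S]
pop zero pop zero pop zero S ⇒ pop zero pop zero pop zero pop zero S   [S -> pop zero S]
pop zero pop zero pop zero pop zero S ⇒ pop zero pop zero pop zero pop zero pop zero S   [S -> pop zero S]
pop zero pop zero pop zero pop zero pop zero S ⇒ pop zero pop zero pop zero pop zero pop zero pop zero S   [S -> pop zero S]
pop zero pop zero pop zero pop zero pop zero pop zero S ⇒ pop zero pop zero pop zero pop zero pop zero pop zero pop zero S   [S -> pop zero S]
pop zero pop zero pop zero pop zero pop zero pop zero pop zero S ⇒ pop zero pop zero pop zero pop zero pop zero pop zero pop zero pop zero S   [S -> pop zero S]
pop zero pop zero pop zero pop zero pop zero pop zero pop zero pop zero S ⇒ pop zero pop zero pop zero pop zero pop zero pop zero pop zero pop zero pop zero S   [S -> pop zero S]
pop zero pop zero pop zero pop zero pop zero pop zero pop zero pop zero pop zero S ⇒ pop zero pop zero pop zero pop zero pop zero pop zero pop zero pop zero pop zero zero   [S -> zero]

S ⇒ pop zero S ⇒ pop zero pop zero S ⇒ pop zero pop zero pop zero S ⇒ pop zero pop zero pop zero pop zero S ⇒ pop zero pop zero pop zero pop zero pop zero S ⇒ pop zero pop zero pop zero pop zero pop zero pop zero S ⇒ pop zero pop zero pop zero pop zero pop zero pop zero pop zero S ⇒ pop zero pop zero pop zero pop zero pop zero pop zero pop zero pop zero S ⇒ pop zero pop zero pop zero pop zero pop zero pop zero pop zero pop zero pop zero S ⇒ pop zero pop zero pop zero pop zero pop zero pop zero pop zero pop zero pop zero zero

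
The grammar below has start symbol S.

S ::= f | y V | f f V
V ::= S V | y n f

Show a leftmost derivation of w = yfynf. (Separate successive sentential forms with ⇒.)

S ⇒ yV   [S ::= y V]
yV ⇒ ySV   [V ::= S V]
ySV ⇒ yfV   [S ::= f]
yfV ⇒ yfynf   [V ::= y n f]

S ⇒ yV ⇒ ySV ⇒ yfV ⇒ yfynf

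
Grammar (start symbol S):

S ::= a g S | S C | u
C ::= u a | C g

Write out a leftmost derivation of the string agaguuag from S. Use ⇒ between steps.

S ⇒ agS ⇒ agagS ⇒ agagSC ⇒ agaguC ⇒ agaguCg ⇒ agaguuag

S ⇒ agS   [S ::= a g S]
agS ⇒ agagS   [S ::= a g S]
agagS ⇒ agagSC   [S ::= S C]
agagSC ⇒ agaguC   [S ::= u]
agaguC ⇒ agaguCg   [C ::= C g]
agaguCg ⇒ agaguuag   [C ::= u a]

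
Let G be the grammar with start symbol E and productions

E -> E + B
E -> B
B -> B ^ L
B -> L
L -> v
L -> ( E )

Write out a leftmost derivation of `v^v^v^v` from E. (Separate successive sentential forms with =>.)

E => B   [E -> B]
B => B^L   [B -> B ^ L]
B^L => B^L^L   [B -> B ^ L]
B^L^L => B^L^L^L   [B -> B ^ L]
B^L^L^L => L^L^L^L   [B -> L]
L^L^L^L => v^L^L^L   [L -> v]
v^L^L^L => v^v^L^L   [L -> v]
v^v^L^L => v^v^v^L   [L -> v]
v^v^v^L => v^v^v^v   [L -> v]

E => B => B^L => B^L^L => B^L^L^L => L^L^L^L => v^L^L^L => v^v^L^L => v^v^v^L => v^v^v^v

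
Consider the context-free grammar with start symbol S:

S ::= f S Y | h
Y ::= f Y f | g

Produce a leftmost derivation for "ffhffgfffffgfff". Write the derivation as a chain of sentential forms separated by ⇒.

S ⇒ fSY ⇒ ffSYY ⇒ ffhYY ⇒ ffhfYfY ⇒ ffhffYffY ⇒ ffhffgffY ⇒ ffhffgfffYf ⇒ ffhffgffffYff ⇒ ffhffgfffffYfff ⇒ ffhffgfffffgfff

S ⇒ fSY   [S ::= f S Y]
fSY ⇒ ffSYY   [S ::= f S Y]
ffSYY ⇒ ffhYY   [S ::= h]
ffhYY ⇒ ffhfYfY   [Y ::= f Y f]
ffhfYfY ⇒ ffhffYffY   [Y ::= f Y f]
ffhffYffY ⇒ ffhffgffY   [Y ::= g]
ffhffgffY ⇒ ffhffgfffYf   [Y ::= f Y f]
ffhffgfffYf ⇒ ffhffgffffYff   [Y ::= f Y f]
ffhffgffffYff ⇒ ffhffgfffffYfff   [Y ::= f Y f]
ffhffgfffffYfff ⇒ ffhffgfffffgfff   [Y ::= g]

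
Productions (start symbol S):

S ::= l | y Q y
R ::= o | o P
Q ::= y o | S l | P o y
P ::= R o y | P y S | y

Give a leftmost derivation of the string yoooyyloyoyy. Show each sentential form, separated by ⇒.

S⇒yQy⇒yPoyy⇒yRoyoyy⇒yoPoyoyy⇒yoPySoyoyy⇒yoRoyySoyoyy⇒yoooyySoyoyy⇒yoooyyloyoyy

S ⇒ yQy   [S ::= y Q y]
yQy ⇒ yPoyy   [Q ::= P o y]
yPoyy ⇒ yRoyoyy   [P ::= R o y]
yRoyoyy ⇒ yoPoyoyy   [R ::= o P]
yoPoyoyy ⇒ yoPySoyoyy   [P ::= P y S]
yoPySoyoyy ⇒ yoRoyySoyoyy   [P ::= R o y]
yoRoyySoyoyy ⇒ yoooyySoyoyy   [R ::= o]
yoooyySoyoyy ⇒ yoooyyloyoyy   [S ::= l]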